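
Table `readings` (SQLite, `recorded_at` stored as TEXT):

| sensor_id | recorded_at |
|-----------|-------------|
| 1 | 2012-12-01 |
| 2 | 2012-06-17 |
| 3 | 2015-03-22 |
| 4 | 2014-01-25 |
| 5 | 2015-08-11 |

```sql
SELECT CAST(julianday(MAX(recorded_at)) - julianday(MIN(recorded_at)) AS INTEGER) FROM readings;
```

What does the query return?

1150

MIN = 2012-06-17, MAX = 2015-08-11.
13 days remain in June 2012 after the 17th (30 − 17).
Full months from July 2012 through July 2015 contribute their day counts.
Then 11 days into August 2015.
Total: 13 + 31 + 31 + 30 + 31 + 30 + 31 + 31 + 28 + 31 + 30 + 31 + 30 + 31 + 31 + 30 + 31 + 30 + 31 + 31 + 28 + 31 + 30 + 31 + 30 + 31 + 31 + 30 + 31 + 30 + 31 + 31 + 28 + 31 + 30 + 31 + 30 + 31 + 11 = 1150.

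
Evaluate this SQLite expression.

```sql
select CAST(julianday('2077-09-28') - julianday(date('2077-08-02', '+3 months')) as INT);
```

Adding +3 months to 2077-08-02 gives 2077-11-02.
2 days remain in September 2077 after the 28th (30 − 28).
October 2077: 31 days.
Then 2 days into November 2077.
Total: 2 + 31 + 2 = 35.
The subtraction is earlier − later, so the result is −35 → -35.

-35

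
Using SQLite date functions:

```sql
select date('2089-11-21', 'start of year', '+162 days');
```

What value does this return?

`start of year` rewinds 2089-11-21 to 2089-01-01.
Applying '+162 days' to 2089-01-01: counting 162 days forward gives 2089-06-12.

2089-06-12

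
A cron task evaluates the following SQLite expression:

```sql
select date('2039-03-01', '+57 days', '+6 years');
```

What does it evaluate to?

Applying '+57 days' to 2039-03-01: counting 57 days forward gives 2039-04-27.
Adding +6 years to 2039-04-27 gives 2045-04-27.

2045-04-27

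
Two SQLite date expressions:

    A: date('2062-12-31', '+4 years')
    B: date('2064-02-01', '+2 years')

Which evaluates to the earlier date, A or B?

A = 2066-12-31.
B = 2066-02-01.
B is earlier.

B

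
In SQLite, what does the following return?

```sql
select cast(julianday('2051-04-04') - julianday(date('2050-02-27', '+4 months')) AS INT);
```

281

Adding +4 months to 2050-02-27 gives 2050-06-27.
3 days remain in June 2050 after the 27th (30 − 27).
Full months from July 2050 through March 2051 contribute their day counts.
Then 4 days into April 2051.
Total: 3 + 31 + 31 + 30 + 31 + 30 + 31 + 31 + 28 + 31 + 4 = 281.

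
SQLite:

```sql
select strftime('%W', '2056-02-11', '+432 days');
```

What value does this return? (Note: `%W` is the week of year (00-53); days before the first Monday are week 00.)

First apply '+432 days': 2056-02-11 → 2057-04-18.
2057-04-18 is a Wednesday. SQLite's %W counts Mondays since the year started; the result is 16.

16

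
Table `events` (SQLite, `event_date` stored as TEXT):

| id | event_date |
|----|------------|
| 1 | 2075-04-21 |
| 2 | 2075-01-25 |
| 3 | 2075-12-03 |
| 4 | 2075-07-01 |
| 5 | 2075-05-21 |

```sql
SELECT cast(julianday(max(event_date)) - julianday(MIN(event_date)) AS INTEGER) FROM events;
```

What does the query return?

312

MIN = 2075-01-25, MAX = 2075-12-03.
6 days remain in January 2075 after the 25th (31 − 25).
Full months from February 2075 through November 2075 contribute their day counts.
Then 3 days into December 2075.
Total: 6 + 28 + 31 + 30 + 31 + 30 + 31 + 31 + 30 + 31 + 30 + 3 = 312.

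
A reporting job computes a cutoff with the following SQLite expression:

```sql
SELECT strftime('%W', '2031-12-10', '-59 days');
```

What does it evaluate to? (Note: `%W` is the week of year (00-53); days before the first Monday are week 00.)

First apply '-59 days': 2031-12-10 → 2031-10-12.
2031-10-12 is a Sunday. SQLite's %W counts Mondays since the year started; the result is 40.

40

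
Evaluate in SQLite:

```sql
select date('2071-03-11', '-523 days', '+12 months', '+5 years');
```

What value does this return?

2075-10-04

Applying '-523 days' to 2071-03-11: counting 523 days back gives 2069-10-04.
Adding +12 months to 2069-10-04 gives 2070-10-04.
Adding +5 years to 2070-10-04 gives 2075-10-04.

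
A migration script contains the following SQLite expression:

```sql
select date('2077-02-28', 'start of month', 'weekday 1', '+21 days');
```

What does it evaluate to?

`start of month` rewinds 2077-02-28 to 2077-02-01.
`weekday 1` advances to the next Monday; 2077-02-01 is already a Monday, so it stays at 2077-02-01.
Advancing 21 more days within February lands on 2077-02-22.

2077-02-22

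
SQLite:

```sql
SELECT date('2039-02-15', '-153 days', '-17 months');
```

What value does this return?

Applying '-153 days' to 2039-02-15: counting 153 days back gives 2038-09-15.
Adding -17 months to 2038-09-15 gives 2037-04-15.

2037-04-15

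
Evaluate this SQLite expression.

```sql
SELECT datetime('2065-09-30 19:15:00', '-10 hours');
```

-10 hours from 2065-09-30 19:15:00 is 2065-09-30 09:15:00.

2065-09-30 09:15:00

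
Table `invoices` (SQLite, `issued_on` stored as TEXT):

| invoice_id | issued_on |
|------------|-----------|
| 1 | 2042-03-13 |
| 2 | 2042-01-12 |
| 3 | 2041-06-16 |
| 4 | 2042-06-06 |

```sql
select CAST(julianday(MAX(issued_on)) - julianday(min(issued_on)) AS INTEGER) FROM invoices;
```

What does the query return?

355

MIN = 2041-06-16, MAX = 2042-06-06.
14 days remain in June 2041 after the 16th (30 − 16).
Full months from July 2041 through May 2042 contribute their day counts.
Then 6 days into June 2042.
Total: 14 + 31 + 31 + 30 + 31 + 30 + 31 + 31 + 28 + 31 + 30 + 31 + 6 = 355.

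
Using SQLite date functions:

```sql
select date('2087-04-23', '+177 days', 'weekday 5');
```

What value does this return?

2087-10-17

Applying '+177 days' to 2087-04-23: counting 177 days forward gives 2087-10-17.
`weekday 5` advances to the next Friday; 2087-10-17 is already a Friday, so it stays at 2087-10-17.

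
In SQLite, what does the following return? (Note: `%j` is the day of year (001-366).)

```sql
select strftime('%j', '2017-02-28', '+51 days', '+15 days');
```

First apply '+51 days', '+15 days': 2017-02-28 → 2017-05-05.
Day-of-year for 2017-05-05: days since 2017-01-01 inclusive = 125, zero-padded to 125.

125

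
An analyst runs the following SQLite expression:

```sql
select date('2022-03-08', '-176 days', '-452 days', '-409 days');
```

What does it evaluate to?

2019-05-06

Applying '-176 days' to 2022-03-08: counting 176 days back gives 2021-09-13.
Applying '-452 days' to 2021-09-13: counting 452 days back gives 2020-06-18.
Applying '-409 days' to 2020-06-18: counting 409 days back gives 2019-05-06.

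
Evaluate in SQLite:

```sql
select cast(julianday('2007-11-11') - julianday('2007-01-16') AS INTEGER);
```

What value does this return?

299

15 days remain in January 2007 after the 16th (31 − 16).
Full months from February 2007 through October 2007 contribute their day counts.
Then 11 days into November 2007.
Total: 15 + 28 + 31 + 30 + 31 + 30 + 31 + 31 + 30 + 31 + 11 = 299.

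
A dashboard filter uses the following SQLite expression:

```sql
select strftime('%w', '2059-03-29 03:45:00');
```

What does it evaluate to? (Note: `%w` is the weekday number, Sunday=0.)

2059-03-29 is a Saturday; with Sunday=0 that is 6.

6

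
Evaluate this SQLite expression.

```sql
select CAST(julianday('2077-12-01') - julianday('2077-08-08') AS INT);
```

115

23 days remain in August 2077 after the 8th (31 − 8).
September 2077: 30 days.
October 2077: 31 days.
November 2077: 30 days.
Then 1 day into December 2077.
Total: 23 + 30 + 31 + 30 + 1 = 115.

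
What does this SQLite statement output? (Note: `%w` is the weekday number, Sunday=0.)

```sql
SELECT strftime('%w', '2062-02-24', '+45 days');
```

1

First apply '+45 days': 2062-02-24 → 2062-04-10.
2062-04-10 is a Monday; with Sunday=0 that is 1.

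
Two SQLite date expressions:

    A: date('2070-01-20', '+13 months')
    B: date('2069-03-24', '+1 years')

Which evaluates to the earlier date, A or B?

A = 2071-02-20.
B = 2070-03-24.
B is earlier.

B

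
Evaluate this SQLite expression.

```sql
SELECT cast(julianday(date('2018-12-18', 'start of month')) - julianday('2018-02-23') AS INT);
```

281

`start of month` rewinds 2018-12-18 to 2018-12-01.
5 days remain in February 2018 after the 23rd (28 − 23).
Full months from March 2018 through November 2018 contribute their day counts.
Then 1 day into December 2018.
Total: 5 + 31 + 30 + 31 + 30 + 31 + 31 + 30 + 31 + 30 + 1 = 281.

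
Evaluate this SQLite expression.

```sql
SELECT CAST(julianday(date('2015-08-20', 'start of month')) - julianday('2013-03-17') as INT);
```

867

`start of month` rewinds 2015-08-20 to 2015-08-01.
14 days remain in March 2013 after the 17th (31 − 17).
Full months from April 2013 through July 2015 contribute their day counts.
Then 1 day into August 2015.
Total: 14 + 30 + 31 + 30 + 31 + 31 + 30 + 31 + 30 + 31 + 31 + 28 + 31 + 30 + 31 + 30 + 31 + 31 + 30 + 31 + 30 + 31 + 31 + 28 + 31 + 30 + 31 + 30 + 31 + 1 = 867.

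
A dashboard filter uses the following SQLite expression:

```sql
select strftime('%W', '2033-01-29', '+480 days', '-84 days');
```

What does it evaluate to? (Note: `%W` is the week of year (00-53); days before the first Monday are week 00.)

09

First apply '+480 days', '-84 days': 2033-01-29 → 2034-03-01.
2034-03-01 is a Wednesday. SQLite's %W counts Mondays since the year started; the result is 09.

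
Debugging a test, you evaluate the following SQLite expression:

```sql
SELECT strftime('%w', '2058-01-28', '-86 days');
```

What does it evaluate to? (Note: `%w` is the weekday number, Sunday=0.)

First apply '-86 days': 2058-01-28 → 2057-11-03.
2057-11-03 is a Saturday; with Sunday=0 that is 6.

6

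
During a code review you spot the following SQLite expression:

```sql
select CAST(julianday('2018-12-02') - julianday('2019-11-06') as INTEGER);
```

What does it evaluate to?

29 days remain in December 2018 after the 2nd (31 − 2).
Full months from January 2019 through October 2019 contribute their day counts.
Then 6 days into November 2019.
Total: 29 + 31 + 28 + 31 + 30 + 31 + 30 + 31 + 31 + 30 + 31 + 6 = 339.
The subtraction is earlier − later, so the result is −339 → -339.

-339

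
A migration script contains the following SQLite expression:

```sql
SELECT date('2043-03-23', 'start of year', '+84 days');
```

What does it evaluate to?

`start of year` rewinds 2043-03-23 to 2043-01-01.
Applying '+84 days' to 2043-01-01: counting 84 days forward gives 2043-03-26.

2043-03-26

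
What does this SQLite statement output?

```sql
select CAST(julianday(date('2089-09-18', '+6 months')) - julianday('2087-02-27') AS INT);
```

1115

Adding +6 months to 2089-09-18 gives 2090-03-18.
1 day remains in February 2087 after the 27th (28 − 27).
Full months from March 2087 through February 2090 contribute their day counts.
Then 18 days into March 2090.
Total: 1 + 31 + 30 + 31 + 30 + 31 + 31 + 30 + 31 + 30 + 31 + 31 + 29 + 31 + 30 + 31 + 30 + 31 + 31 + 30 + 31 + 30 + 31 + 31 + 28 + 31 + 30 + 31 + 30 + 31 + 31 + 30 + 31 + 30 + 31 + 31 + 28 + 18 = 1115.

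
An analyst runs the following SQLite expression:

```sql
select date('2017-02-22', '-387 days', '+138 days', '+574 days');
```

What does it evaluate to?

2018-01-13

Applying '-387 days' to 2017-02-22: counting 387 days back gives 2016-02-01.
Applying '+138 days' to 2016-02-01: counting 138 days forward gives 2016-06-18.
Applying '+574 days' to 2016-06-18: counting 574 days forward gives 2018-01-13.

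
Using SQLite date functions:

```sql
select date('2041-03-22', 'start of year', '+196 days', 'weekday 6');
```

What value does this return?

2041-07-20

`start of year` rewinds 2041-03-22 to 2041-01-01.
Applying '+196 days' to 2041-01-01: counting 196 days forward gives 2041-07-16.
`weekday 6` advances to the next Saturday; 2041-07-16 is a Tuesday, so it moves forward to 2041-07-20.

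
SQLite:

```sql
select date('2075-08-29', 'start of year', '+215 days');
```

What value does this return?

2075-08-04

`start of year` rewinds 2075-08-29 to 2075-01-01.
Applying '+215 days' to 2075-01-01: counting 215 days forward gives 2075-08-04.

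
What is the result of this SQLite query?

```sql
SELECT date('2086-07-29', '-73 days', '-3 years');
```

2083-05-17

Applying '-73 days' to 2086-07-29: counting 73 days back gives 2086-05-17.
Adding -3 years to 2086-05-17 gives 2083-05-17.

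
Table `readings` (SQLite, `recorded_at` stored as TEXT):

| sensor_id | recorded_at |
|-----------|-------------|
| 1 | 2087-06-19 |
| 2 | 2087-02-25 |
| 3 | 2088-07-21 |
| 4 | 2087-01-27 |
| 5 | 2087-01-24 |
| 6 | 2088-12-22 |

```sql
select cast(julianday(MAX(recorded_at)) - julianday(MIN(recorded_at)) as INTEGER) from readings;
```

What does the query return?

MIN = 2087-01-24, MAX = 2088-12-22.
7 days remain in January 2087 after the 24th (31 − 24).
Full months from February 2087 through November 2088 contribute their day counts.
Then 22 days into December 2088.
Total: 7 + 28 + 31 + 30 + 31 + 30 + 31 + 31 + 30 + 31 + 30 + 31 + 31 + 29 + 31 + 30 + 31 + 30 + 31 + 31 + 30 + 31 + 30 + 22 = 698.

698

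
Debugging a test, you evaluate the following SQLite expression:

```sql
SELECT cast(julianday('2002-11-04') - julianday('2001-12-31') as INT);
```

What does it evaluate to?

0 days remain in December 2001 after the 31st (31 − 31).
Full months from January 2002 through October 2002 contribute their day counts.
Then 4 days into November 2002.
Total: 0 + 31 + 28 + 31 + 30 + 31 + 30 + 31 + 31 + 30 + 31 + 4 = 308.

308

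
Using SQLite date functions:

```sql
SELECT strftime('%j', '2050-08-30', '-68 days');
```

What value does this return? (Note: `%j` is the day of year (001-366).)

174

First apply '-68 days': 2050-08-30 → 2050-06-23.
Day-of-year for 2050-06-23: days since 2050-01-01 inclusive = 174, zero-padded to 174.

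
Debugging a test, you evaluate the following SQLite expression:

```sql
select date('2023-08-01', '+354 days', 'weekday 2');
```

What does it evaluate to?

Applying '+354 days' to 2023-08-01: counting 354 days forward gives 2024-07-20.
`weekday 2` advances to the next Tuesday; 2024-07-20 is a Saturday, so it moves forward to 2024-07-23.

2024-07-23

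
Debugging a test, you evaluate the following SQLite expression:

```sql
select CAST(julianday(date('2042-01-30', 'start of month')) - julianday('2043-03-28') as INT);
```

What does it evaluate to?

-451

`start of month` rewinds 2042-01-30 to 2042-01-01.
30 days remain in January 2042 after the 1st (31 − 1).
Full months from February 2042 through February 2043 contribute their day counts.
Then 28 days into March 2043.
Total: 30 + 28 + 31 + 30 + 31 + 30 + 31 + 31 + 30 + 31 + 30 + 31 + 31 + 28 + 28 = 451.
The subtraction is earlier − later, so the result is −451 → -451.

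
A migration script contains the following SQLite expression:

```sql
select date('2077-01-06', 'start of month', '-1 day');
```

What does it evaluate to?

2076-12-31

`start of month` rewinds 2077-01-06 to 2077-01-01.
Going back 1 day from 2077-01-01 reaches 2076-12-31 (last day of December, 31 days).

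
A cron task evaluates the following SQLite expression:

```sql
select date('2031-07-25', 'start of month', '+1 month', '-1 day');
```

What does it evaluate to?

2031-07-31

`start of month` rewinds 2031-07-25 to 2031-07-01.
Adding +1 month to 2031-07-01 gives 2031-08-01.
Going back 1 day from 2031-08-01 reaches 2031-07-31 (last day of July, 31 days).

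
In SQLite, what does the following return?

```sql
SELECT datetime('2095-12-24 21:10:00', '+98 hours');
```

+98 hours from 2095-12-24 21:10:00 is 2095-12-28 23:10:00 (crosses midnight).

2095-12-28 23:10:00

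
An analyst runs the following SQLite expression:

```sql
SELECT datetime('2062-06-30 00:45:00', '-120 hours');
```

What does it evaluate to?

-120 hours from 2062-06-30 00:45:00 is 2062-06-25 00:45:00 (crosses midnight).

2062-06-25 00:45:00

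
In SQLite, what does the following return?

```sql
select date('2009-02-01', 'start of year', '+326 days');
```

`start of year` rewinds 2009-02-01 to 2009-01-01.
Applying '+326 days' to 2009-01-01: counting 326 days forward gives 2009-11-23.

2009-11-23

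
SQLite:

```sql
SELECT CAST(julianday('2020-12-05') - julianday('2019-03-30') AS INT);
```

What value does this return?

616

1 day remains in March 2019 after the 30th (31 − 30).
Full months from April 2019 through November 2020 contribute their day counts.
Then 5 days into December 2020.
Total: 1 + 30 + 31 + 30 + 31 + 31 + 30 + 31 + 30 + 31 + 31 + 29 + 31 + 30 + 31 + 30 + 31 + 31 + 30 + 31 + 30 + 5 = 616.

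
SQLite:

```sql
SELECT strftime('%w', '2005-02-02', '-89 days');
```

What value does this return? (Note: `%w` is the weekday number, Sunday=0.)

5

First apply '-89 days': 2005-02-02 → 2004-11-05.
2004-11-05 is a Friday; with Sunday=0 that is 5.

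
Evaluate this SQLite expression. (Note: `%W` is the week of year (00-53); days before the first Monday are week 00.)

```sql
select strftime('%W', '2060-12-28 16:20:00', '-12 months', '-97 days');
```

First apply '-12 months', '-97 days': 2060-12-28 16:20:00 → 2059-09-22 16:20:00.
2059-09-22 is a Monday. SQLite's %W counts Mondays since the year started; the result is 38.

38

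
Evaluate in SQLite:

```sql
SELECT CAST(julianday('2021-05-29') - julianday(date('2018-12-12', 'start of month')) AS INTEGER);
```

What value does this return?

`start of month` rewinds 2018-12-12 to 2018-12-01.
30 days remain in December 2018 after the 1st (31 − 1).
Full months from January 2019 through April 2021 contribute their day counts.
Then 29 days into May 2021.
Total: 30 + 31 + 28 + 31 + 30 + 31 + 30 + 31 + 31 + 30 + 31 + 30 + 31 + 31 + 29 + 31 + 30 + 31 + 30 + 31 + 31 + 30 + 31 + 30 + 31 + 31 + 28 + 31 + 30 + 29 = 910.

910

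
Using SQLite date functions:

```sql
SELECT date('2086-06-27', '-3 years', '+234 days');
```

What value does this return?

2084-02-16

Adding -3 years to 2086-06-27 gives 2083-06-27.
Applying '+234 days' to 2083-06-27: counting 234 days forward gives 2084-02-16.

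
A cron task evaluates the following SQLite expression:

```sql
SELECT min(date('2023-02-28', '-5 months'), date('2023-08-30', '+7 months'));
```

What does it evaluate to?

date('2023-02-28', '-5 months') → 2022-09-28.
date('2023-08-30', '+7 months') → 2024-03-30.
Earlier of the two is 2022-09-28.

2022-09-28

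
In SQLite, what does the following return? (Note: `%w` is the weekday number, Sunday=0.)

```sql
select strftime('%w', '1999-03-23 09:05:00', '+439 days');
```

0

First apply '+439 days': 1999-03-23 09:05:00 → 2000-06-04 09:05:00.
2000-06-04 is a Sunday; with Sunday=0 that is 0.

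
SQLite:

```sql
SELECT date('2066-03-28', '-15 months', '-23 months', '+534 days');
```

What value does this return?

2064-07-15

Adding -15 months to 2066-03-28 gives 2064-12-28.
Adding -23 months to 2064-12-28 gives 2063-01-28.
Applying '+534 days' to 2063-01-28: counting 534 days forward gives 2064-07-15.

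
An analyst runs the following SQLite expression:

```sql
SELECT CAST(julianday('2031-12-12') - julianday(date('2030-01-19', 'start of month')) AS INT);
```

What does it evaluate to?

`start of month` rewinds 2030-01-19 to 2030-01-01.
30 days remain in January 2030 after the 1st (31 − 1).
Full months from February 2030 through November 2031 contribute their day counts.
Then 12 days into December 2031.
Total: 30 + 28 + 31 + 30 + 31 + 30 + 31 + 31 + 30 + 31 + 30 + 31 + 31 + 28 + 31 + 30 + 31 + 30 + 31 + 31 + 30 + 31 + 30 + 12 = 710.

710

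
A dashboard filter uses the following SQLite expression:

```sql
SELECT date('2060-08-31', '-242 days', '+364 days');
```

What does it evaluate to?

2060-12-31

Applying '-242 days' to 2060-08-31: counting 242 days back gives 2060-01-02.
Applying '+364 days' to 2060-01-02: counting 364 days forward gives 2060-12-31.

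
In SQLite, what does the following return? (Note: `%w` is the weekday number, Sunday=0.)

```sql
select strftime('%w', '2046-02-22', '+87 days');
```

First apply '+87 days': 2046-02-22 → 2046-05-20.
2046-05-20 is a Sunday; with Sunday=0 that is 0.

0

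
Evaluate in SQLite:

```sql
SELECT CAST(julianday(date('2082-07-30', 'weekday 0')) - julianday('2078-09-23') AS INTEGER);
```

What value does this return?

1409

`weekday 0` advances to the next Sunday; 2082-07-30 is a Thursday, so it moves forward to 2082-08-02.
7 days remain in September 2078 after the 23rd (30 − 23).
Full months from October 2078 through July 2082 contribute their day counts.
Then 2 days into August 2082.
Total: 7 + 31 + 30 + 31 + 31 + 28 + 31 + 30 + 31 + 30 + 31 + 31 + 30 + 31 + 30 + 31 + 31 + 29 + 31 + 30 + 31 + 30 + 31 + 31 + 30 + 31 + 30 + 31 + 31 + 28 + 31 + 30 + 31 + 30 + 31 + 31 + 30 + 31 + 30 + 31 + 31 + 28 + 31 + 30 + 31 + 30 + 31 + 2 = 1409.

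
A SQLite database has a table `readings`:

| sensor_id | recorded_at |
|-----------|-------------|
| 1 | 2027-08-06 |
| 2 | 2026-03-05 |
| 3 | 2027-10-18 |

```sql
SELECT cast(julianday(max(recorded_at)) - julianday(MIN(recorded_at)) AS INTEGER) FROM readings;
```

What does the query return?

MIN = 2026-03-05, MAX = 2027-10-18.
26 days remain in March 2026 after the 5th (31 − 5).
Full months from April 2026 through September 2027 contribute their day counts.
Then 18 days into October 2027.
Total: 26 + 30 + 31 + 30 + 31 + 31 + 30 + 31 + 30 + 31 + 31 + 28 + 31 + 30 + 31 + 30 + 31 + 31 + 30 + 18 = 592.

592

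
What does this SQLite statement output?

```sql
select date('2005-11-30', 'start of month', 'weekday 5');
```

2005-11-04

`start of month` rewinds 2005-11-30 to 2005-11-01.
`weekday 5` advances to the next Friday; 2005-11-01 is a Tuesday, so it moves forward to 2005-11-04.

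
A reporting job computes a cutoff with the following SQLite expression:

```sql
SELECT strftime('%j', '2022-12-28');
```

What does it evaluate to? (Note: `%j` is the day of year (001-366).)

Day-of-year for 2022-12-28: days since 2022-01-01 inclusive = 362, zero-padded to 362.

362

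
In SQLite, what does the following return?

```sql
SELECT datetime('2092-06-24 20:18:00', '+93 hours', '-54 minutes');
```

2092-06-28 16:24:00

+93 hours from 2092-06-24 20:18:00 is 2092-06-28 17:18:00 (crosses midnight).
-54 minutes from 2092-06-28 17:18:00 is 2092-06-28 16:24:00.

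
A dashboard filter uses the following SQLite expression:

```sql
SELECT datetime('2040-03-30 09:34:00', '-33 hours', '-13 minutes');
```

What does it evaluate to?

2040-03-29 00:21:00

-33 hours from 2040-03-30 09:34:00 is 2040-03-29 00:34:00 (crosses midnight).
-13 minutes from 2040-03-29 00:34:00 is 2040-03-29 00:21:00.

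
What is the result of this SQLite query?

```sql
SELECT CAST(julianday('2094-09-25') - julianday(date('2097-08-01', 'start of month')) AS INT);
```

`start of month` rewinds 2097-08-01 to 2097-08-01.
5 days remain in September 2094 after the 25th (30 − 25).
Full months from October 2094 through July 2097 contribute their day counts.
Then 1 day into August 2097.
Total: 5 + 31 + 30 + 31 + 31 + 28 + 31 + 30 + 31 + 30 + 31 + 31 + 30 + 31 + 30 + 31 + 31 + 29 + 31 + 30 + 31 + 30 + 31 + 31 + 30 + 31 + 30 + 31 + 31 + 28 + 31 + 30 + 31 + 30 + 31 + 1 = 1041.
The subtraction is earlier − later, so the result is −1041 → -1041.

-1041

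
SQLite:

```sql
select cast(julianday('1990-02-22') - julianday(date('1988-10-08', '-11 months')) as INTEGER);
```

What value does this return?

Adding -11 months to 1988-10-08 gives 1987-11-08.
22 days remain in November 1987 after the 8th (30 − 8).
Full months from December 1987 through January 1990 contribute their day counts.
Then 22 days into February 1990.
Total: 22 + 31 + 31 + 29 + 31 + 30 + 31 + 30 + 31 + 31 + 30 + 31 + 30 + 31 + 31 + 28 + 31 + 30 + 31 + 30 + 31 + 31 + 30 + 31 + 30 + 31 + 31 + 22 = 837.

837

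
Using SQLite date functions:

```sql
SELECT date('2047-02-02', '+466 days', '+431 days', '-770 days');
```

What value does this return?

Applying '+466 days' to 2047-02-02: counting 466 days forward gives 2048-05-13.
Applying '+431 days' to 2048-05-13: counting 431 days forward gives 2049-07-18.
Applying '-770 days' to 2049-07-18: counting 770 days back gives 2047-06-09.

2047-06-09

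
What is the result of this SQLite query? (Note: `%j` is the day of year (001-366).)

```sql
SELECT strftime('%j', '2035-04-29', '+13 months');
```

First apply '+13 months': 2035-04-29 → 2036-05-29.
Day-of-year for 2036-05-29: days since 2036-01-01 inclusive = 150, zero-padded to 150.

150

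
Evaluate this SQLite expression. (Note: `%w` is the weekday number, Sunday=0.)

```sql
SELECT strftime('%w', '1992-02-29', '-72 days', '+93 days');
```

First apply '-72 days', '+93 days': 1992-02-29 → 1992-03-21.
1992-03-21 is a Saturday; with Sunday=0 that is 6.

6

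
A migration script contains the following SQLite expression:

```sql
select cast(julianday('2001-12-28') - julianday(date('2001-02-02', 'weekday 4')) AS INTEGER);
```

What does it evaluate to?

`weekday 4` advances to the next Thursday; 2001-02-02 is a Friday, so it moves forward to 2001-02-08.
20 days remain in February 2001 after the 8th (28 − 8).
Full months from March 2001 through November 2001 contribute their day counts.
Then 28 days into December 2001.
Total: 20 + 31 + 30 + 31 + 30 + 31 + 31 + 30 + 31 + 30 + 28 = 323.

323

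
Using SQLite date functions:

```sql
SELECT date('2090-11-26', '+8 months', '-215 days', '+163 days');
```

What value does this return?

Adding +8 months to 2090-11-26 gives 2091-07-26.
Applying '-215 days' to 2091-07-26: counting 215 days back gives 2090-12-23.
Applying '+163 days' to 2090-12-23: counting 163 days forward gives 2091-06-04.

2091-06-04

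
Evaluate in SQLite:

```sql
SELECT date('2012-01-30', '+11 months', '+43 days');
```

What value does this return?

2013-02-11

Adding +11 months to 2012-01-30 gives 2012-12-30.
Applying '+43 days' to 2012-12-30: counting 43 days forward gives 2013-02-11.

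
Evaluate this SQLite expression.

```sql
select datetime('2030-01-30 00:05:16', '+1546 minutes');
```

1546 minutes = 25h 46m; +1546 minutes from 2030-01-30 00:05:16 is 2030-01-31 01:51:16 (crosses midnight).

2030-01-31 01:51:16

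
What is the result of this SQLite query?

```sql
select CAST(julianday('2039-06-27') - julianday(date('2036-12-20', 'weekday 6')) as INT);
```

919

`weekday 6` advances to the next Saturday; 2036-12-20 is already a Saturday, so it stays at 2036-12-20.
11 days remain in December 2036 after the 20th (31 − 20).
Full months from January 2037 through May 2039 contribute their day counts.
Then 27 days into June 2039.
Total: 11 + 31 + 28 + 31 + 30 + 31 + 30 + 31 + 31 + 30 + 31 + 30 + 31 + 31 + 28 + 31 + 30 + 31 + 30 + 31 + 31 + 30 + 31 + 30 + 31 + 31 + 28 + 31 + 30 + 31 + 27 = 919.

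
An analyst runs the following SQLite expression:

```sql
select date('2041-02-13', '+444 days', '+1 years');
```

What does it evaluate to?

Applying '+444 days' to 2041-02-13: counting 444 days forward gives 2042-05-03.
Adding +1 year to 2042-05-03 gives 2043-05-03.

2043-05-03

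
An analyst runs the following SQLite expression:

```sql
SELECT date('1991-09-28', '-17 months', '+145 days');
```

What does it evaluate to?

1990-09-20

Adding -17 months to 1991-09-28 gives 1990-04-28.
Applying '+145 days' to 1990-04-28: counting 145 days forward gives 1990-09-20.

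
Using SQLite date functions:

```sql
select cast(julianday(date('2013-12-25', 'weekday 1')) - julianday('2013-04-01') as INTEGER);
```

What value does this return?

273

`weekday 1` advances to the next Monday; 2013-12-25 is a Wednesday, so it moves forward to 2013-12-30.
29 days remain in April 2013 after the 1st (30 − 1).
Full months from May 2013 through November 2013 contribute their day counts.
Then 30 days into December 2013.
Total: 29 + 31 + 30 + 31 + 31 + 30 + 31 + 30 + 30 = 273.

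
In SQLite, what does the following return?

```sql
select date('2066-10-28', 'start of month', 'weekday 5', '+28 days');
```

2066-10-29

`start of month` rewinds 2066-10-28 to 2066-10-01.
`weekday 5` advances to the next Friday; 2066-10-01 is already a Friday, so it stays at 2066-10-01.
Advancing 28 more days within October lands on 2066-10-29.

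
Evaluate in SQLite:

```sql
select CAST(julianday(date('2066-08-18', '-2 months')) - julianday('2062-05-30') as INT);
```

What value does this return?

1480

Adding -2 months to 2066-08-18 gives 2066-06-18.
1 day remains in May 2062 after the 30th (31 − 30).
Full months from June 2062 through May 2066 contribute their day counts.
Then 18 days into June 2066.
Total: 1 + 30 + 31 + 31 + 30 + 31 + 30 + 31 + 31 + 28 + 31 + 30 + 31 + 30 + 31 + 31 + 30 + 31 + 30 + 31 + 31 + 29 + 31 + 30 + 31 + 30 + 31 + 31 + 30 + 31 + 30 + 31 + 31 + 28 + 31 + 30 + 31 + 30 + 31 + 31 + 30 + 31 + 30 + 31 + 31 + 28 + 31 + 30 + 31 + 18 = 1480.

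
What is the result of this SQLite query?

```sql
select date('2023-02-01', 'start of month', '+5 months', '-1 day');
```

`start of month` rewinds 2023-02-01 to 2023-02-01.
Adding +5 months to 2023-02-01 gives 2023-07-01.
Going back 1 day from 2023-07-01 reaches 2023-06-30 (last day of June, 30 days).

2023-06-30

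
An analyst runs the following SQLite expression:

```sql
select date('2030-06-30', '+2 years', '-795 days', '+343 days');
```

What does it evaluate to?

2031-04-05

Adding +2 years to 2030-06-30 gives 2032-06-30.
Applying '-795 days' to 2032-06-30: counting 795 days back gives 2030-04-27.
Applying '+343 days' to 2030-04-27: counting 343 days forward gives 2031-04-05.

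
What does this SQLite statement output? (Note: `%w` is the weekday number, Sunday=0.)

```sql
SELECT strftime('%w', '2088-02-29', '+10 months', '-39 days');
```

First apply '+10 months', '-39 days': 2088-02-29 → 2088-11-20.
2088-11-20 is a Saturday; with Sunday=0 that is 6.

6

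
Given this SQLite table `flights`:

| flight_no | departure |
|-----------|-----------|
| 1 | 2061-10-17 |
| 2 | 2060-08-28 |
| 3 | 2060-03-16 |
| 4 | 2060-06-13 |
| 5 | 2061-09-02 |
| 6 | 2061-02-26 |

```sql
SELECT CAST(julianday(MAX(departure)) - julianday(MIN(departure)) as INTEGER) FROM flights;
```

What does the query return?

580

MIN = 2060-03-16, MAX = 2061-10-17.
15 days remain in March 2060 after the 16th (31 − 16).
Full months from April 2060 through September 2061 contribute their day counts.
Then 17 days into October 2061.
Total: 15 + 30 + 31 + 30 + 31 + 31 + 30 + 31 + 30 + 31 + 31 + 28 + 31 + 30 + 31 + 30 + 31 + 31 + 30 + 17 = 580.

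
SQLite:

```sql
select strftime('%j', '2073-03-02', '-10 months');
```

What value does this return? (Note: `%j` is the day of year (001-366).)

123

First apply '-10 months': 2073-03-02 → 2072-05-02.
Day-of-year for 2072-05-02: days since 2072-01-01 inclusive = 123, zero-padded to 123.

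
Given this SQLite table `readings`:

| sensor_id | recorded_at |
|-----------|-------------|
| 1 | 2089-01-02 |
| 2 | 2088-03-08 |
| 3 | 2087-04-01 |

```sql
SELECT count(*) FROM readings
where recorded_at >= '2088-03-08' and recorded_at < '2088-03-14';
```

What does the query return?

1

Rows in [2088-03-08, 2088-03-14): 2088-03-08 → 1 row.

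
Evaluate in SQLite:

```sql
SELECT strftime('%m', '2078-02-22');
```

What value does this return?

`%m` extracts the 2-digit month (01-12): 02.

02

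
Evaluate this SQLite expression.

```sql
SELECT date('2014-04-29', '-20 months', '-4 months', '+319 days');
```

2013-03-14

Adding -20 months to 2014-04-29 gives 2012-08-29.
Adding -4 months to 2012-08-29 gives 2012-04-29.
Applying '+319 days' to 2012-04-29: counting 319 days forward gives 2013-03-14.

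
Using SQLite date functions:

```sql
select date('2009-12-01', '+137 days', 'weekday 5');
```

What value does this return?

2010-04-23

Applying '+137 days' to 2009-12-01: counting 137 days forward gives 2010-04-17.
`weekday 5` advances to the next Friday; 2010-04-17 is a Saturday, so it moves forward to 2010-04-23.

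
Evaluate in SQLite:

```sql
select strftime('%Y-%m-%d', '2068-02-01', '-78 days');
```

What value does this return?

2067-11-15

First apply '-78 days': 2068-02-01 → 2067-11-15.
`%Y-%m-%d` extracts the ISO date: 2067-11-15.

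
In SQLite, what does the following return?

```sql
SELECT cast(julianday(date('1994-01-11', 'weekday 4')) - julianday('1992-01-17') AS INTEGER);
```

`weekday 4` advances to the next Thursday; 1994-01-11 is a Tuesday, so it moves forward to 1994-01-13.
14 days remain in January 1992 after the 17th (31 − 17).
Full months from February 1992 through December 1993 contribute their day counts.
Then 13 days into January 1994.
Total: 14 + 29 + 31 + 30 + 31 + 30 + 31 + 31 + 30 + 31 + 30 + 31 + 31 + 28 + 31 + 30 + 31 + 30 + 31 + 31 + 30 + 31 + 30 + 31 + 13 = 727.

727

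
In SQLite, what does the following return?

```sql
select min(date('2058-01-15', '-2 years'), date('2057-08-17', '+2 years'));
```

date('2058-01-15', '-2 years') → 2056-01-15.
date('2057-08-17', '+2 years') → 2059-08-17.
Earlier of the two is 2056-01-15.

2056-01-15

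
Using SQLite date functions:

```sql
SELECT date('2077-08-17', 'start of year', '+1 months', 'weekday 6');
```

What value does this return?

`start of year` rewinds 2077-08-17 to 2077-01-01.
Adding +1 month to 2077-01-01 gives 2077-02-01.
`weekday 6` advances to the next Saturday; 2077-02-01 is a Monday, so it moves forward to 2077-02-06.

2077-02-06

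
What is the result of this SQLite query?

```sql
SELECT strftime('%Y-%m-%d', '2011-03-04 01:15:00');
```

`%Y-%m-%d` extracts the ISO date: 2011-03-04.

2011-03-04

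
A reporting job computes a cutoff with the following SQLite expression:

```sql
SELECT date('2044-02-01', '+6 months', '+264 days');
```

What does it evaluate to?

Adding +6 months to 2044-02-01 gives 2044-08-01.
Applying '+264 days' to 2044-08-01: counting 264 days forward gives 2045-04-22.

2045-04-22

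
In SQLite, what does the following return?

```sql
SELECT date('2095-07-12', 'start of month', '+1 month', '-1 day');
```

`start of month` rewinds 2095-07-12 to 2095-07-01.
Adding +1 month to 2095-07-01 gives 2095-08-01.
Going back 1 day from 2095-08-01 reaches 2095-07-31 (last day of July, 31 days).

2095-07-31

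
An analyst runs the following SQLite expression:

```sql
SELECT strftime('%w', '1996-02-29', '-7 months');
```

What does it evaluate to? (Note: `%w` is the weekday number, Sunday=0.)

First apply '-7 months': 1996-02-29 → 1995-07-29.
1995-07-29 is a Saturday; with Sunday=0 that is 6.

6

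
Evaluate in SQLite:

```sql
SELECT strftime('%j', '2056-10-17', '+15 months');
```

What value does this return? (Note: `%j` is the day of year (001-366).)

First apply '+15 months': 2056-10-17 → 2058-01-17.
Day-of-year for 2058-01-17: days since 2058-01-01 inclusive = 17, zero-padded to 017.

017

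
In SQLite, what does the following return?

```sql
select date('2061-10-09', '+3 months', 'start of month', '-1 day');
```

2061-12-31

Adding +3 months to 2061-10-09 gives 2062-01-09.
`start of month` rewinds 2062-01-09 to 2062-01-01.
Going back 1 day from 2062-01-01 reaches 2061-12-31 (last day of December, 31 days).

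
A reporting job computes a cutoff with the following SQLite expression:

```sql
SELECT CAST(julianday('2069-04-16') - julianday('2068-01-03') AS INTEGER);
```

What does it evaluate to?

469

28 days remain in January 2068 after the 3rd (31 − 3).
Full months from February 2068 through March 2069 contribute their day counts.
Then 16 days into April 2069.
Total: 28 + 29 + 31 + 30 + 31 + 30 + 31 + 31 + 30 + 31 + 30 + 31 + 31 + 28 + 31 + 16 = 469.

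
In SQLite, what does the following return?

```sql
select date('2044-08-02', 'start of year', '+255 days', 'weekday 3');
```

2044-09-14

`start of year` rewinds 2044-08-02 to 2044-01-01.
Applying '+255 days' to 2044-01-01: counting 255 days forward gives 2044-09-12.
`weekday 3` advances to the next Wednesday; 2044-09-12 is a Monday, so it moves forward to 2044-09-14.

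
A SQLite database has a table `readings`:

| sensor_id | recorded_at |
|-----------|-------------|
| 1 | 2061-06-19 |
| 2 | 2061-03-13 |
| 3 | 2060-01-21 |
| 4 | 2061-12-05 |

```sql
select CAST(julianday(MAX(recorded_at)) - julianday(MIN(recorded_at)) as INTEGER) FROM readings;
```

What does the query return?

MIN = 2060-01-21, MAX = 2061-12-05.
10 days remain in January 2060 after the 21st (31 − 21).
Full months from February 2060 through November 2061 contribute their day counts.
Then 5 days into December 2061.
Total: 10 + 29 + 31 + 30 + 31 + 30 + 31 + 31 + 30 + 31 + 30 + 31 + 31 + 28 + 31 + 30 + 31 + 30 + 31 + 31 + 30 + 31 + 30 + 5 = 684.

684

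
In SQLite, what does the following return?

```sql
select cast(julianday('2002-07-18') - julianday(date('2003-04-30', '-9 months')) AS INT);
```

Adding -9 months to 2003-04-30 gives 2002-07-30.
Both dates are in July 2002: 30 − 18 = 12.
The subtraction is earlier − later, so the result is −12 → -12.

-12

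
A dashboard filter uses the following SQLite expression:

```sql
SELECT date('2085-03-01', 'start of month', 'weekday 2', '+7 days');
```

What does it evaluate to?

2085-03-13

`start of month` rewinds 2085-03-01 to 2085-03-01.
`weekday 2` advances to the next Tuesday; 2085-03-01 is a Thursday, so it moves forward to 2085-03-06.
Advancing 7 more days within March lands on 2085-03-13.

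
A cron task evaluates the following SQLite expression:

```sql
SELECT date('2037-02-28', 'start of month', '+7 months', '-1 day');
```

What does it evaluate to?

`start of month` rewinds 2037-02-28 to 2037-02-01.
Adding +7 months to 2037-02-01 gives 2037-09-01.
Going back 1 day from 2037-09-01 reaches 2037-08-31 (last day of August, 31 days).

2037-08-31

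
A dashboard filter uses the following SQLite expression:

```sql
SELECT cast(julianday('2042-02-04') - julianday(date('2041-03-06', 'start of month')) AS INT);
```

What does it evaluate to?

`start of month` rewinds 2041-03-06 to 2041-03-01.
30 days remain in March 2041 after the 1st (31 − 1).
Full months from April 2041 through January 2042 contribute their day counts.
Then 4 days into February 2042.
Total: 30 + 30 + 31 + 30 + 31 + 31 + 30 + 31 + 30 + 31 + 31 + 4 = 340.

340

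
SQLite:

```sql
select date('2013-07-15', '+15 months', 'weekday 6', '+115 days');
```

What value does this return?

Adding +15 months to 2013-07-15 gives 2014-10-15.
`weekday 6` advances to the next Saturday; 2014-10-15 is a Wednesday, so it moves forward to 2014-10-18.
Applying '+115 days' to 2014-10-18: counting 115 days forward gives 2015-02-10.

2015-02-10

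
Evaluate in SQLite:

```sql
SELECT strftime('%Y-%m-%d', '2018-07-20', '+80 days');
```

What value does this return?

First apply '+80 days': 2018-07-20 → 2018-10-08.
`%Y-%m-%d` extracts the ISO date: 2018-10-08.

2018-10-08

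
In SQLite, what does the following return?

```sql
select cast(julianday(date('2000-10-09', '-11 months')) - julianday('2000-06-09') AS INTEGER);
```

Adding -11 months to 2000-10-09 gives 1999-11-09.
21 days remain in November 1999 after the 9th (30 − 9).
Full months from December 1999 through May 2000 contribute their day counts.
Then 9 days into June 2000.
Total: 21 + 31 + 31 + 29 + 31 + 30 + 31 + 9 = 213.
The subtraction is earlier − later, so the result is −213 → -213.

-213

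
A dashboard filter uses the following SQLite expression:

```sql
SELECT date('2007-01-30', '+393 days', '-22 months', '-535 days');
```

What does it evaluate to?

2004-11-08

Applying '+393 days' to 2007-01-30: counting 393 days forward gives 2008-02-27.
Adding -22 months to 2008-02-27 gives 2006-04-27.
Applying '-535 days' to 2006-04-27: counting 535 days back gives 2004-11-08.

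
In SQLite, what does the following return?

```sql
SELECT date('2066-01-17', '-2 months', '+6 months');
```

2066-05-17

Adding -2 months to 2066-01-17 gives 2065-11-17.
Adding +6 months to 2065-11-17 gives 2066-05-17.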